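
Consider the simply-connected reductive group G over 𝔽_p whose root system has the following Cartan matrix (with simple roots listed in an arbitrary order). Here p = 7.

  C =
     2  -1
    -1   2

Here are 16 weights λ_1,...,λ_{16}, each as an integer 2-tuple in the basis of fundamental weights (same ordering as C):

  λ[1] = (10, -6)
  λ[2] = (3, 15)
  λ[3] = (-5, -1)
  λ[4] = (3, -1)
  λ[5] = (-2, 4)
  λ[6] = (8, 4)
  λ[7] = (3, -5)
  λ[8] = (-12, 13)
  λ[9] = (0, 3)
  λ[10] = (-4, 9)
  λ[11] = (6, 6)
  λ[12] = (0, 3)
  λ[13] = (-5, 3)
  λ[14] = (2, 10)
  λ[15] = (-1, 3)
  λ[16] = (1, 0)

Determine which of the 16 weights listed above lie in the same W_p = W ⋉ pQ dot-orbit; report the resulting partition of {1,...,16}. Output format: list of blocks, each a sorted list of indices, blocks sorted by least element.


Type A_2, rank 2, |W|=6; reorder rows/cols to standard.

W_7-reps of the 16 weights in Ā_7 (same 2-coord order as C):

  1: (2, 1) · 2: (1, 4) · 3: (0, 4) · 4: (4, 0) · 5: (1, 4) · 6: (0, 2) · 7: (0, 4) · 8: (0, 4) · 9: (1, 4) · 10: (0, 4) · 11: (0, 0) · 12: (1, 4) · 13: (4, 0) · 14: (4, 0) · 15: (0, 4) · 16: (2, 1)

Grouping the 16 weights by Ā_7-representative: 6 linkage classes.

[[1, 16], [2, 5, 9, 12], [3, 7, 8, 10, 15], [4, 13, 14], [6], [11]]


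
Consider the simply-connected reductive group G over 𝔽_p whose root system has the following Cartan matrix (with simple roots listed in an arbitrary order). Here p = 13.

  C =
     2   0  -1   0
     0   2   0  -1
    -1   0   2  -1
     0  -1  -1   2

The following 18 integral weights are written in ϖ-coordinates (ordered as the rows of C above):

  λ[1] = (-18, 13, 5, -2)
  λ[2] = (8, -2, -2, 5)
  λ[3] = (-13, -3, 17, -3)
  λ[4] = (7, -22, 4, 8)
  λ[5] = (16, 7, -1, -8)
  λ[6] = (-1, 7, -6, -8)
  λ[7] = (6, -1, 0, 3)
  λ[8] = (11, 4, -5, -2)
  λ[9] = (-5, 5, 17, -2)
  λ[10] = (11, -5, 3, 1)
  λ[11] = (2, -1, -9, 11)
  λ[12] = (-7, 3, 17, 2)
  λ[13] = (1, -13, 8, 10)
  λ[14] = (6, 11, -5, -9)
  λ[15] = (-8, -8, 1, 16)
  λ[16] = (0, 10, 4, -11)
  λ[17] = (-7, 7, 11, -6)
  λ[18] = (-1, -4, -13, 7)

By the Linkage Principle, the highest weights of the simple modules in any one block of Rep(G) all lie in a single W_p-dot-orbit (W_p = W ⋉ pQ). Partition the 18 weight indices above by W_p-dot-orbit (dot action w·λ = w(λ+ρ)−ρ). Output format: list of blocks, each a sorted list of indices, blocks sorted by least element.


Type A_4, rank 4, |W|=120; reorder rows/cols to standard.

Ā_13 reps of the 18 weights (A_4, coords as presented):

  [1] (1, 4, 0, 7) · [2] (7, 0, 1, 4) · [3] (7, 2, 1, 1) · [4] (7, 0, 1, 4) · [5] (5, 0, 3, 4) · [6] (7, 0, 1, 4) · [7] (7, 0, 1, 4) · [8] (7, 0, 1, 4) · [9] (5, 0, 3, 4) · [10] (7, 2, 1, 1) · [11] (5, 0, 3, 4) · [12] (4, 1, 1, 5) · [13] (7, 2, 1, 1) · [14] (5, 0, 3, 4) · [15] (4, 1, 1, 5) · [16] (4, 1, 1, 5) · [17] (4, 1, 1, 5) · [18] (5, 0, 3, 4)

Linkage partition of the 18 weights (5 classes, p=13):

[[1], [2, 4, 6, 7, 8], [3, 10, 13], [5, 9, 11, 14, 18], [12, 15, 16, 17]]


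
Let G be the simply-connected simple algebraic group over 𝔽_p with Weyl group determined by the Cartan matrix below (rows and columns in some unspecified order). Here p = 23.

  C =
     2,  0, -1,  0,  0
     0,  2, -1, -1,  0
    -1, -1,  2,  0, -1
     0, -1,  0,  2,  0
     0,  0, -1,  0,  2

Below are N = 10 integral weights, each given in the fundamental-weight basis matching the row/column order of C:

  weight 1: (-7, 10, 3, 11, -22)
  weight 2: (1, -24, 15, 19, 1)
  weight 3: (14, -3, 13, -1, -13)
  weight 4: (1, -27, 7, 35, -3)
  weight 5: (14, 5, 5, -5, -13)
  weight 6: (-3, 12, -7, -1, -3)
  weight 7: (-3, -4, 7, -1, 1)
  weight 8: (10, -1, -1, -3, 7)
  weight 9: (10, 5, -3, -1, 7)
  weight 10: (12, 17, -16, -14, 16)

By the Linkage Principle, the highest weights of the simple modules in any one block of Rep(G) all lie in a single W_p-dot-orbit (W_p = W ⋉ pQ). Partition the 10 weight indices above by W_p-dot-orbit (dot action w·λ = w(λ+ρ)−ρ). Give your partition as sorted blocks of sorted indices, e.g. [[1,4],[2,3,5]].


Type D_5, rank 5, |W|=1920; reorder rows/cols to standard.

Each λ_j+ρ reduced to Ā_23; 5-tuples below use C's row order:

  1: (9, 0, 2, 0, 6)
  2: (2, 0, 3, 3, 2)
  3: (9, 0, 2, 0, 6)
  4: (2, 0, 3, 3, 2)
  5: (9, 0, 2, 0, 6)
  6: (2, 0, 3, 3, 2)
  7: (2, 0, 3, 3, 2)
  8: (9, 0, 2, 0, 6)
  9: (9, 0, 2, 0, 6)
  10: (2, 0, 3, 3, 2)

Partition of {1..10} into 2 W_23-dot-orbits:

[[1, 3, 5, 8, 9], [2, 4, 6, 7, 10]]


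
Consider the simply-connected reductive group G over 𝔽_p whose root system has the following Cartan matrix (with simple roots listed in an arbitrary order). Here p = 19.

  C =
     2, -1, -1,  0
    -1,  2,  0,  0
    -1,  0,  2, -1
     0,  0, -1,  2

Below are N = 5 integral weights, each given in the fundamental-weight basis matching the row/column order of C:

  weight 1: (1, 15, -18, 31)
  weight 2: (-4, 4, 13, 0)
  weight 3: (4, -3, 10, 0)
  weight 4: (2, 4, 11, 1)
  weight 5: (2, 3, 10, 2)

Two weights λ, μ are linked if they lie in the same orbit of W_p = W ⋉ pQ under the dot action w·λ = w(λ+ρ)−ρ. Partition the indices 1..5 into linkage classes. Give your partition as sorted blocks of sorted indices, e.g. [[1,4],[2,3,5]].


A_4 Cartan matrix, 4 simple roots permuted; ρ=(1,1,1,1).

Folding the 5 weights λ_j+ρ into Ā_19 (reps in the given 4-coord order):

  [1] (2, 13, 2, 1);  [2] (3, 2, 11, 1);  [3] (3, 2, 11, 1);  [4] (3, 2, 11, 1);  [5] (3, 2, 11, 1)

2 distinct reps among the 5 weights ⇒ 2 W_19-linkage classes:

[[1], [2, 3, 4, 5]]


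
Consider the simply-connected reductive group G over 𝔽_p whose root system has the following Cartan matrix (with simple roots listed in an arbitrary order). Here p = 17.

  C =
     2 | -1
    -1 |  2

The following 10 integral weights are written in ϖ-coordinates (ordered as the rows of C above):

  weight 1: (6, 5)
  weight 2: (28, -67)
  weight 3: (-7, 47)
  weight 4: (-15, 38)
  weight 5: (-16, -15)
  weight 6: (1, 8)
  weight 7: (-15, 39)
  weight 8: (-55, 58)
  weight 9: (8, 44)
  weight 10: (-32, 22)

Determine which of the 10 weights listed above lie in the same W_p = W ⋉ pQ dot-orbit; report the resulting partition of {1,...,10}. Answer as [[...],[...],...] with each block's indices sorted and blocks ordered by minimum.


Type A_2, rank 2, |W|=6; reorder rows/cols to standard.

Alcove-folded reps (p=17, 10 weights, presented ϖ-order):

  λ_1+ρ ↦ (7, 6)
  λ_2+ρ ↦ (2, 3)
  λ_3+ρ ↦ (3, 6)
  λ_4+ρ ↦ (3, 5)
  λ_5+ρ ↦ (2, 3)
  λ_6+ρ ↦ (2, 9)
  λ_7+ρ ↦ (3, 6)
  λ_8+ρ ↦ (3, 5)
  λ_9+ρ ↦ (3, 6)
  λ_10+ρ ↦ (3, 6)

5 distinct reps among the 10 weights ⇒ 5 W_17-linkage classes:

[[1], [2, 5], [3, 7, 9, 10], [4, 8], [6]]


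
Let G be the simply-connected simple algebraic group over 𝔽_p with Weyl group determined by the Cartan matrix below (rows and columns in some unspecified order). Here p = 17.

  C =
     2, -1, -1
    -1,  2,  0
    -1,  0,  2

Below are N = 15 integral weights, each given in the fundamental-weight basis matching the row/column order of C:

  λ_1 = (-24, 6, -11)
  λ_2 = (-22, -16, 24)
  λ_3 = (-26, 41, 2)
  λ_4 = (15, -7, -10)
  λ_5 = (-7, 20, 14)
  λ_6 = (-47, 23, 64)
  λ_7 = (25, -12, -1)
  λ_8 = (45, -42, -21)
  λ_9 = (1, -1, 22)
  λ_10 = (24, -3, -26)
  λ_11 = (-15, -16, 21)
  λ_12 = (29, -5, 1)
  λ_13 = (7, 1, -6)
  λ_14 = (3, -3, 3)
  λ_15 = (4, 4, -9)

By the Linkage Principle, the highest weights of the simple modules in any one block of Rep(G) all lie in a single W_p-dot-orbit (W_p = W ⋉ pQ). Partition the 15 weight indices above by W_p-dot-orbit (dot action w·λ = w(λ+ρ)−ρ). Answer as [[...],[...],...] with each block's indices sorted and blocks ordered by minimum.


Root system A_3: the 3×3 matrix C matches after relabeling.

Folding the 15 weights λ_j+ρ into Ā_17 (reps in the given 3-coord order):

  λ_1+ρ ↦ (1, 6, 9)
  λ_2+ρ ↦ (2, 2, 4)
  λ_3+ρ ↦ (3, 0, 5)
  λ_4+ρ ↦ (1, 6, 9)
  λ_5+ρ ↦ (2, 2, 4)
  λ_6+ρ ↦ (3, 2, 5)
  λ_7+ρ ↦ (6, 2, 9)
  λ_8+ρ ↦ (3, 2, 5)
  λ_9+ρ ↦ (6, 2, 9)
  λ_10+ρ ↦ (6, 2, 9)
  λ_11+ρ ↦ (3, 2, 5)
  λ_12+ρ ↦ (2, 2, 4)
  λ_13+ρ ↦ (3, 2, 5)
  λ_14+ρ ↦ (2, 2, 4)
  λ_15+ρ ↦ (3, 2, 5)

Partition of {1..15} into 5 W_17-dot-orbits:

[[1, 4], [2, 5, 12, 14], [3], [6, 8, 11, 13, 15], [7, 9, 10]]


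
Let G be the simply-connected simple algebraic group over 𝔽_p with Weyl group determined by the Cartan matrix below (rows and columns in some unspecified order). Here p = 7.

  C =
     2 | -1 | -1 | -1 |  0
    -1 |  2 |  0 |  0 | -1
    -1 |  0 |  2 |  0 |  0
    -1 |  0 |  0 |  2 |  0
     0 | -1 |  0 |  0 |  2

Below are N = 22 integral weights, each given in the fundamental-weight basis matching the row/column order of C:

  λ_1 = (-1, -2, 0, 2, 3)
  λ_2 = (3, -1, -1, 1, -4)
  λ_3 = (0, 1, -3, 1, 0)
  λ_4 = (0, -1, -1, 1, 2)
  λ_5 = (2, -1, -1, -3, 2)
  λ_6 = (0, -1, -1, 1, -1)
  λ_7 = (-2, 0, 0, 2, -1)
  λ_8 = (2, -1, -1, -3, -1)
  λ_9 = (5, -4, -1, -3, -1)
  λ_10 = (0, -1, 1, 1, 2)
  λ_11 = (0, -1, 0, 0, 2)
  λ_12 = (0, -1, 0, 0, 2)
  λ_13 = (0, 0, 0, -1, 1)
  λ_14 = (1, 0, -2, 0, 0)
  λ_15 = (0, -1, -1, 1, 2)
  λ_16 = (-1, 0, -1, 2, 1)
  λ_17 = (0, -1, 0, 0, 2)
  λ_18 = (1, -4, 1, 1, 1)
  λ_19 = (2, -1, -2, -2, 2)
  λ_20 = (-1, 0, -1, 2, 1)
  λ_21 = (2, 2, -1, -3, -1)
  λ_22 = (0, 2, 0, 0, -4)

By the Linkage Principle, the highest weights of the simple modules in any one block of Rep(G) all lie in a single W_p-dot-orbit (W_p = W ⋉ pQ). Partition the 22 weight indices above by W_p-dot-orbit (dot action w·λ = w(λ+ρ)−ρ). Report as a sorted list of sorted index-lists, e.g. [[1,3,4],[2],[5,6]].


Cartan matrix: type D_5 (|W|=1920); un-permuting the 5 rows.

Alcove-folded reps (p=7, 22 weights, presented ϖ-order):

  1: (1, 0, 0, 2, 3);  2: (1, 0, 0, 2, 0);  3: (1, 1, 1, 1, 1);  4: (1, 0, 0, 2, 3);  5: (1, 0, 0, 2, 3);  6: (1, 0, 0, 2, 0);  7: (1, 0, 0, 2, 0);  8: (1, 0, 0, 2, 0);  9: (1, 0, 0, 2, 3);  10: (1, 1, 1, 1, 1);  11: (1, 0, 1, 1, 3);  12: (1, 0, 1, 1, 3);  13: (1, 1, 1, 0, 2);  14: (1, 1, 1, 1, 1);  15: (1, 0, 0, 2, 3);  16: (0, 1, 0, 3, 2);  17: (1, 0, 1, 1, 3);  18: (1, 1, 1, 1, 1);  19: (1, 0, 1, 1, 3);  20: (0, 1, 0, 3, 2);  21: (1, 0, 0, 2, 0);  22: (1, 0, 1, 1, 3)

Linkage partition of the 22 weights (6 classes, p=7):

[[1, 4, 5, 9, 15], [2, 6, 7, 8, 21], [3, 10, 14, 18], [11, 12, 17, 19, 22], [13], [16, 20]]


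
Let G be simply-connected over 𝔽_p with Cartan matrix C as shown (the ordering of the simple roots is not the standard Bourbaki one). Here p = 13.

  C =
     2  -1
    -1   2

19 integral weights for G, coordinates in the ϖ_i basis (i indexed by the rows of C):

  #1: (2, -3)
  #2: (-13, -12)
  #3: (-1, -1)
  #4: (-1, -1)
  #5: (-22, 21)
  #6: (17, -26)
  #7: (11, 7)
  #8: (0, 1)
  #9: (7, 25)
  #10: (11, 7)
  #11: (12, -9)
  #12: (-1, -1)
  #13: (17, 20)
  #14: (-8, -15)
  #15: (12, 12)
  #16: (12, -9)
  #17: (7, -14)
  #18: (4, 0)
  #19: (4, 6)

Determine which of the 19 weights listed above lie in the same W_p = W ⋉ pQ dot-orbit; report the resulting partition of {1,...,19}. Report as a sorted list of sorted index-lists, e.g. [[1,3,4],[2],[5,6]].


Cartan matrix: type A_2 (|W|=6); un-permuting the 2 rows.

Alcove-folded reps (p=13, 19 weights, presented ϖ-order):

  λ_1+ρ ↦ (1, 2) · λ_2+ρ ↦ (1, 2) · λ_3+ρ ↦ (0, 0) · λ_4+ρ ↦ (0, 0) · λ_5+ρ ↦ (4, 8) · λ_6+ρ ↦ (5, 1) · λ_7+ρ ↦ (5, 1) · λ_8+ρ ↦ (1, 2) · λ_9+ρ ↦ (5, 8) · λ_10+ρ ↦ (5, 1) · λ_11+ρ ↦ (5, 8) · λ_12+ρ ↦ (0, 0) · λ_13+ρ ↦ (5, 8) · λ_14+ρ ↦ (5, 1) · λ_15+ρ ↦ (0, 0) · λ_16+ρ ↦ (5, 8) · λ_17+ρ ↦ (5, 8) · λ_18+ρ ↦ (5, 1) · λ_19+ρ ↦ (5, 7)

6 distinct reps among the 19 weights ⇒ 6 W_13-linkage classes:

[[1, 2, 8], [3, 4, 12, 15], [5], [6, 7, 10, 14, 18], [9, 11, 13, 16, 17], [19]]


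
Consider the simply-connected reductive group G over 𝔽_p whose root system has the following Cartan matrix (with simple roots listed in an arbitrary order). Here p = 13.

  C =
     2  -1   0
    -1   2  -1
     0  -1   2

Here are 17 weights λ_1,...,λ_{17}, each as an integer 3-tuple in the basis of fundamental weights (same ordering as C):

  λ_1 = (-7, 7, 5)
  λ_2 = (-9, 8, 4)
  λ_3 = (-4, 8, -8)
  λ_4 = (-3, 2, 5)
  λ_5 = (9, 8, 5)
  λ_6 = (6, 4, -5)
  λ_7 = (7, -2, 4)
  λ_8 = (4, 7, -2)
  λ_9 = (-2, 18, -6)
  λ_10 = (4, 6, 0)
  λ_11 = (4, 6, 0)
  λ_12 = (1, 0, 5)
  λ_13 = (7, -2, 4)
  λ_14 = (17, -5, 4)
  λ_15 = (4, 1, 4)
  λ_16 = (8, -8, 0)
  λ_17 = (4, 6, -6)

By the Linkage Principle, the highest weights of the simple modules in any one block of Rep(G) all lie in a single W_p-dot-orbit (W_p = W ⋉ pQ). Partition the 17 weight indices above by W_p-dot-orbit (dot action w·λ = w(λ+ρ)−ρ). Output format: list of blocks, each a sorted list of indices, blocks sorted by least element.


Root system A_3: the 3×3 matrix C matches after relabeling.

Folding the 17 weights λ_j+ρ into Ā_13 (reps in the given 3-coord order):

    [1] (5, 2, 5)
    [2] (7, 1, 4)
    [3] (2, 1, 6)
    [4] (2, 1, 6)
    [5] (2, 1, 6)
    [6] (7, 1, 4)
    [7] (7, 1, 4)
    [8] (5, 7, 1)
    [9] (5, 7, 1)
    [10] (5, 7, 1)
    [11] (5, 7, 1)
    [12] (2, 1, 6)
    [13] (7, 1, 4)
    [14] (7, 1, 4)
    [15] (5, 2, 5)
    [16] (2, 1, 6)
    [17] (5, 2, 5)

Grouping the 17 weights by Ā_13-representative: 4 linkage classes.

[[1, 15, 17], [2, 6, 7, 13, 14], [3, 4, 5, 12, 16], [8, 9, 10, 11]]


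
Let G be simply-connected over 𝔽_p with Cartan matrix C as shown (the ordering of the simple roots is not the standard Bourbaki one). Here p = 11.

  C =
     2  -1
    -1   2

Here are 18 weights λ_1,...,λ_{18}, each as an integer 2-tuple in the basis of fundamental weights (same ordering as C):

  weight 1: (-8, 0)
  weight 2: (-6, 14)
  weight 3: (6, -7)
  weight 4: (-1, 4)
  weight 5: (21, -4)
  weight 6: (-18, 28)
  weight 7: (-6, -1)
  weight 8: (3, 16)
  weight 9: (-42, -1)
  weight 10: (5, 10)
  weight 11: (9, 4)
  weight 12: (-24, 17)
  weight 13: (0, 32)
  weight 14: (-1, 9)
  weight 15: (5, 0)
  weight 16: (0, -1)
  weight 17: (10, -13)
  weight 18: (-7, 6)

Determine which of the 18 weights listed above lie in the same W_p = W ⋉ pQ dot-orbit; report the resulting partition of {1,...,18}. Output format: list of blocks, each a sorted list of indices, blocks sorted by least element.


Root system A_2: the 2×2 matrix C matches after relabeling.

Each λ_j+ρ reduced to Ā_11; 2-tuples below use C's row order:

  [1] (1, 6) · [2] (1, 6) · [3] (1, 6) · [4] (0, 5) · [5] (0, 8) · [6] (6, 1) · [7] (0, 5) · [8] (6, 1) · [9] (0, 8) · [10] (0, 5) · [11] (6, 1) · [12] (1, 6) · [13] (1, 0) · [14] (0, 10) · [15] (6, 1) · [16] (1, 0) · [17] (0, 10) · [18] (6, 1)

Linkage partition of the 18 weights (6 classes, p=11):

[[1, 2, 3, 12], [4, 7, 10], [5, 9], [6, 8, 11, 15, 18], [13, 16], [14, 17]]


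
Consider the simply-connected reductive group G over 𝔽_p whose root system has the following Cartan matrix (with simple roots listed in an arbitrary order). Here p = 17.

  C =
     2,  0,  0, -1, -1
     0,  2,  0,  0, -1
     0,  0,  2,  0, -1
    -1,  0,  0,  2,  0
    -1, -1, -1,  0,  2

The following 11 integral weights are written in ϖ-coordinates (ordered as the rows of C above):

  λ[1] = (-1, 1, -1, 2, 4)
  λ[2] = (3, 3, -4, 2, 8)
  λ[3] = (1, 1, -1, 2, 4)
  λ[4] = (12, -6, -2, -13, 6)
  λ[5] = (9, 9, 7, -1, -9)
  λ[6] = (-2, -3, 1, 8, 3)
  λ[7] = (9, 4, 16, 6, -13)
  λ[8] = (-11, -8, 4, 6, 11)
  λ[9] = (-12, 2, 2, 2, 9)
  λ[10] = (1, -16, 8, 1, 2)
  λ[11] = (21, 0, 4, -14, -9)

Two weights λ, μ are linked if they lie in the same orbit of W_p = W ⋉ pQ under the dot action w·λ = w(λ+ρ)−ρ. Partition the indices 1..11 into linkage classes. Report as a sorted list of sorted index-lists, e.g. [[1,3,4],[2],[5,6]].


Type D_5, rank 5, |W|=1920; reorder rows/cols to standard.

Ā_17 reps of the 11 weights (D_5, coords as presented):

  1: (0, 2, 0, 3, 5)
  2: (0, 1, 0, 6, 3)
  3: (0, 2, 0, 3, 5)
  4: (1, 2, 2, 8, 1)
  5: (0, 2, 0, 3, 5)
  6: (1, 2, 2, 8, 1)
  7: (0, 2, 0, 3, 5)
  8: (0, 2, 0, 3, 5)
  9: (1, 2, 2, 8, 1)
  10: (1, 2, 2, 8, 1)
  11: (1, 2, 2, 8, 1)

3 distinct reps among the 11 weights ⇒ 3 W_17-linkage classes:

[[1, 3, 5, 7, 8], [2], [4, 6, 9, 10, 11]]


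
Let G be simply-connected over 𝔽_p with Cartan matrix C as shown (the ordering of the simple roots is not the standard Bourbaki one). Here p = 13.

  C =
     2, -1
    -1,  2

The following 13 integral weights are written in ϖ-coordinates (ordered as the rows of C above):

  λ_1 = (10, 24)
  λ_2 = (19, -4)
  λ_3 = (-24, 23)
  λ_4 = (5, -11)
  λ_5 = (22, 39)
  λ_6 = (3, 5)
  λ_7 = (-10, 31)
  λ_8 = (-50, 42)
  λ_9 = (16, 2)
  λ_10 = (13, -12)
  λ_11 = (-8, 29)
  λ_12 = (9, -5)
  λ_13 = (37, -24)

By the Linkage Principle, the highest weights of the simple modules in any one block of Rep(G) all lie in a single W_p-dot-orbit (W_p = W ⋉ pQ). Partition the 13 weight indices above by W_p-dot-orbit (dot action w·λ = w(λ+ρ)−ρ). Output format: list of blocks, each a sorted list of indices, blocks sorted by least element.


A_2 Cartan matrix, 2 simple roots permuted; ρ=(1,1).

Ā_13 reps of the 13 weights (A_2, coords as presented):

    [1] (2, 10)
    [2] (6, 4)
    [3] (2, 10)
    [4] (4, 6)
    [5] (2, 10)
    [6] (4, 6)
    [7] (4, 6)
    [8] (4, 6)
    [9] (6, 4)
    [10] (2, 10)
    [11] (6, 4)
    [12] (6, 4)
    [13] (2, 10)

These 13 weights hit 3 W_13-dot-orbits; sizes (5, 4, 4):

[[1, 3, 5, 10, 13], [2, 9, 11, 12], [4, 6, 7, 8]]


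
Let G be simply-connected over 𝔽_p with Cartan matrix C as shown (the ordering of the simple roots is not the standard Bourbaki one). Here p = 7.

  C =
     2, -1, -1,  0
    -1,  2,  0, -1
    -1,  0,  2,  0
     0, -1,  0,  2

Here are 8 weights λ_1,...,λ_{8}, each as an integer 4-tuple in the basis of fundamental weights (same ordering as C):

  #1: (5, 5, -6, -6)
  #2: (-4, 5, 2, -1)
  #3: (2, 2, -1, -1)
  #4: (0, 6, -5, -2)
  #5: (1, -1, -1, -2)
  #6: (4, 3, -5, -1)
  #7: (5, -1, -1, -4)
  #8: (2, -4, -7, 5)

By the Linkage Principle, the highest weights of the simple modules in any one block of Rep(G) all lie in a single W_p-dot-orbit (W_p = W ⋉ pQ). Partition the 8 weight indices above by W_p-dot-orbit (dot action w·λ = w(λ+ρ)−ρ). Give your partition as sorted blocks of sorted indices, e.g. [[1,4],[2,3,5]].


C ↔ A_4 under row/col permutation; |W(A_4)| = 120.

W_7-reps of the 8 weights in Ā_7 (same 4-coord order as C):

  λ_1+ρ ↦ (1, 1, 0, 0) · λ_2+ρ ↦ (3, 3, 0, 0) · λ_3+ρ ↦ (3, 3, 0, 0) · λ_4+ρ ↦ (3, 3, 0, 0) · λ_5+ρ ↦ (1, 1, 0, 0) · λ_6+ρ ↦ (1, 2, 2, 2) · λ_7+ρ ↦ (3, 3, 0, 0) · λ_8+ρ ↦ (3, 3, 0, 0)

Partition of {1..8} into 3 W_7-dot-orbits:

[[1, 5], [2, 3, 4, 7, 8], [6]]


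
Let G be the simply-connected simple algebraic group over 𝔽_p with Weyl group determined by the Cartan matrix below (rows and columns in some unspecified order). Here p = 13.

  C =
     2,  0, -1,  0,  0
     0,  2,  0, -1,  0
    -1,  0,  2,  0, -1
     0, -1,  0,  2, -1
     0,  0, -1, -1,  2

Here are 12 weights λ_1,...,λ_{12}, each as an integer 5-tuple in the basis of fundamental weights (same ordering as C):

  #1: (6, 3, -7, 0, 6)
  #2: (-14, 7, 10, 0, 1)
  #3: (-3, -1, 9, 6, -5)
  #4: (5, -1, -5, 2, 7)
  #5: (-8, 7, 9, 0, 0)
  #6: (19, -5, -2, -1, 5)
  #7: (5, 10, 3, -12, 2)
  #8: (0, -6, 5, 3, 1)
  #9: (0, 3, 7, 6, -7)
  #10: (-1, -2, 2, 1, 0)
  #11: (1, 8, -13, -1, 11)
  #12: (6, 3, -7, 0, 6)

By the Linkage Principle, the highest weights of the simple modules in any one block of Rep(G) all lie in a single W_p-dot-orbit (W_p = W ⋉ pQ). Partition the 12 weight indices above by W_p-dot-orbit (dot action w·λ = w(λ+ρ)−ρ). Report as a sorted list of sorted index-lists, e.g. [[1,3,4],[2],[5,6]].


Cartan matrix: type A_5 (|W|=720); un-permuting the 5 rows.

Each λ_j+ρ reduced to Ā_13; 5-tuples below use C's row order:

  [1] (1, 4, 6, 1, 1);  [2] (2, 1, 2, 0, 0);  [3] (2, 0, 4, 3, 4);  [4] (2, 0, 4, 3, 4);  [5] (0, 1, 3, 1, 1);  [6] (1, 4, 6, 1, 1);  [7] (2, 0, 4, 3, 4);  [8] (1, 4, 6, 1, 1);  [9] (0, 3, 2, 1, 6);  [10] (0, 1, 3, 1, 1);  [11] (2, 1, 2, 0, 0);  [12] (1, 4, 6, 1, 1)

The 12 indices split into 5 linkage classes (same alcove rep ⇔ same W_13-dot-orbit):

[[1, 6, 8, 12], [2, 11], [3, 4, 7], [5, 10], [9]]


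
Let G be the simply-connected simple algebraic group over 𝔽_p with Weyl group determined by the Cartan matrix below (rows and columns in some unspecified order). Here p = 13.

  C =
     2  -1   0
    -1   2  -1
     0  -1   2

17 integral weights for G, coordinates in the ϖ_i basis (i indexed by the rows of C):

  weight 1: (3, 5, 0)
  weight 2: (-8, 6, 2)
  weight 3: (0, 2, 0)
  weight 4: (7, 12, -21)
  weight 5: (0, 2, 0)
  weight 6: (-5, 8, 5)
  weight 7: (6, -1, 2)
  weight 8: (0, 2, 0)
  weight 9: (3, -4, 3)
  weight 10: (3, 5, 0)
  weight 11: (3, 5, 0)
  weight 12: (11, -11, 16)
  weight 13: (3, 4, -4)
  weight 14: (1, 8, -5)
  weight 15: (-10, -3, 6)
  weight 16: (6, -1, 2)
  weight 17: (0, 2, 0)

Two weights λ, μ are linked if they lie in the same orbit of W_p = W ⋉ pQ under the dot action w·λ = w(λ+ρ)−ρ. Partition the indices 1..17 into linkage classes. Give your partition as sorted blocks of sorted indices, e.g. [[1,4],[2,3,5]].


Type A_3, rank 3, |W|=24; reorder rows/cols to standard.

Ā_13 reps of the 17 weights (A_3, coords as presented):

    [1] (4, 6, 1)
    [2] (7, 0, 3)
    [3] (1, 3, 1)
    [4] (7, 0, 5)
    [5] (1, 3, 1)
    [6] (2, 5, 4)
    [7] (7, 0, 3)
    [8] (1, 3, 1)
    [9] (1, 3, 1)
    [10] (4, 6, 1)
    [11] (4, 6, 1)
    [12] (4, 6, 1)
    [13] (4, 2, 3)
    [14] (2, 5, 4)
    [15] (2, 5, 4)
    [16] (7, 0, 3)
    [17] (1, 3, 1)

These 17 weights hit 6 W_13-dot-orbits; sizes (4, 3, 5, 1, 3, 1):

[[1, 10, 11, 12], [2, 7, 16], [3, 5, 8, 9, 17], [4], [6, 14, 15], [13]]


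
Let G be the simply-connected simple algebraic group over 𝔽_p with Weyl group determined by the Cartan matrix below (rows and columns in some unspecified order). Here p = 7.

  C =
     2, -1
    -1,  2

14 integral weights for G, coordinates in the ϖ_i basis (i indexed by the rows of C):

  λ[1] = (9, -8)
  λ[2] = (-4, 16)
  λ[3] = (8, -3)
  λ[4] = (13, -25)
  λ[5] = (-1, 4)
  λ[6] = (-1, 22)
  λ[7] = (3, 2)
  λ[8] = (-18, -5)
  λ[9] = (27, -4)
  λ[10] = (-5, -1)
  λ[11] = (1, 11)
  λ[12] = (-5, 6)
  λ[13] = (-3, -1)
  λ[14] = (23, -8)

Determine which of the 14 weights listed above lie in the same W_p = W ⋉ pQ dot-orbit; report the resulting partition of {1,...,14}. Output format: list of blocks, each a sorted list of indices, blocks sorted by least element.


Dynkin diagram of C (from the 2 off-diagonal −1 entries): A_2.

W_7-reps of the 14 weights in Ā_7 (same 2-coord order as C):

  [1] (0, 4)
  [2] (4, 3)
  [3] (5, 0)
  [4] (0, 4)
  [5] (0, 5)
  [6] (0, 2)
  [7] (4, 3)
  [8] (0, 4)
  [9] (4, 3)
  [10] (0, 4)
  [11] (5, 0)
  [12] (4, 3)
  [13] (0, 2)
  [14] (4, 3)

The 14 indices split into 5 linkage classes (same alcove rep ⇔ same W_7-dot-orbit):

[[1, 4, 8, 10], [2, 7, 9, 12, 14], [3, 11], [5], [6, 13]]


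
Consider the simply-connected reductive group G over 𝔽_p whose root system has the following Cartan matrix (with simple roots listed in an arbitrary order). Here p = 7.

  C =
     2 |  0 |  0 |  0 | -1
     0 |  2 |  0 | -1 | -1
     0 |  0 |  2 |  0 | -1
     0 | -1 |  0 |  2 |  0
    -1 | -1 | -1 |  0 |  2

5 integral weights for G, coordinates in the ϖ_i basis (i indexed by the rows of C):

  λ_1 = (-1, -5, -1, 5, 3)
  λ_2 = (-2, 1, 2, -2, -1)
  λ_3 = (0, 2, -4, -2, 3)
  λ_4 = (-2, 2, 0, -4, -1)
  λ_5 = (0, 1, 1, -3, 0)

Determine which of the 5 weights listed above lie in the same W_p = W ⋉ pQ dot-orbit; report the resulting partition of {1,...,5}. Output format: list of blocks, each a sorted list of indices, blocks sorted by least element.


C ↔ D_5 under row/col permutation; |W(D_5)| = 1920.

Folding the 5 weights λ_j+ρ into Ā_7 (reps in the given 5-coord order):

  1: (0, 1, 0, 2, 0)
  2: (0, 0, 2, 1, 1)
  3: (0, 0, 2, 1, 1)
  4: (0, 1, 0, 2, 0)
  5: (1, 0, 2, 2, 1)

Grouping the 5 weights by Ā_7-representative: 3 linkage classes.

[[1, 4], [2, 3], [5]]


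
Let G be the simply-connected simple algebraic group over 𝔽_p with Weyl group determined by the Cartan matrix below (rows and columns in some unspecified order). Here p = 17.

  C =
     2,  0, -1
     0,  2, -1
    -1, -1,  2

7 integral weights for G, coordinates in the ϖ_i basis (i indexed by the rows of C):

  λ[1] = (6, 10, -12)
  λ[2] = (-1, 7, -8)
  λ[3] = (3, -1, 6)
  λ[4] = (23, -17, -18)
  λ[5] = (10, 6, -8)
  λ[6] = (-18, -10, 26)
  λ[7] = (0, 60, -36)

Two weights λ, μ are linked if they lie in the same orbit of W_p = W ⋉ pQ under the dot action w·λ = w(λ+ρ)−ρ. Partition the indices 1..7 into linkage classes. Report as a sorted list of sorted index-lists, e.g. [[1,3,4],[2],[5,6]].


Dynkin diagram of C (from the 4 off-diagonal −1 entries): A_3.

Each λ_j+ρ reduced to Ā_17; 3-tuples below use C's row order:

  λ_1+ρ ↦ (4, 0, 7)
  λ_2+ρ ↦ (7, 1, 0)
  λ_3+ρ ↦ (4, 0, 7)
  λ_4+ρ ↦ (7, 1, 0)
  λ_5+ρ ↦ (4, 0, 7)
  λ_6+ρ ↦ (7, 1, 0)
  λ_7+ρ ↦ (7, 1, 0)

The 7 indices split into 2 linkage classes (same alcove rep ⇔ same W_17-dot-orbit):

[[1, 3, 5], [2, 4, 6, 7]]


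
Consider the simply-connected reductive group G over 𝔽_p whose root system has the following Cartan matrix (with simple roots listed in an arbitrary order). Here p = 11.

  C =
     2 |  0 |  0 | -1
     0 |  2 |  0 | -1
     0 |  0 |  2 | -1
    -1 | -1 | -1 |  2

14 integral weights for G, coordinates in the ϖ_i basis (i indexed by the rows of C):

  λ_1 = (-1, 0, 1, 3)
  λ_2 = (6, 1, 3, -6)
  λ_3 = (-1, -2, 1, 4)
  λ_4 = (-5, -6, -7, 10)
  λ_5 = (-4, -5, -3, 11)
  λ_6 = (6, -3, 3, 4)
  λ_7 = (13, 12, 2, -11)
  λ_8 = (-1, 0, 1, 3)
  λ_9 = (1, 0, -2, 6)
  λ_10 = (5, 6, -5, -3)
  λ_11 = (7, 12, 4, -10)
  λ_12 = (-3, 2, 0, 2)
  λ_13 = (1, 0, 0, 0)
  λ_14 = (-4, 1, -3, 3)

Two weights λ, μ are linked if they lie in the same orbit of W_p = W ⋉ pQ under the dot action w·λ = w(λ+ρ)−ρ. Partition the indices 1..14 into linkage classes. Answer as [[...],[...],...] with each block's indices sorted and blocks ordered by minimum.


C ↔ D_4 under row/col permutation; |W(D_4)| = 192.

Each λ_j+ρ reduced to Ā_11; 4-tuples below use C's row order:

  λ_1+ρ ↦ (0, 1, 2, 4) · λ_2+ρ ↦ (2, 3, 1, 1) · λ_3+ρ ↦ (0, 1, 2, 4) · λ_4+ρ ↦ (0, 1, 2, 4) · λ_5+ρ ↦ (2, 3, 1, 1) · λ_6+ρ ↦ (2, 3, 1, 1) · λ_7+ρ ↦ (2, 3, 1, 1) · λ_8+ρ ↦ (0, 1, 2, 4) · λ_9+ρ ↦ (2, 1, 1, 1) · λ_10+ρ ↦ (0, 1, 2, 4) · λ_11+ρ ↦ (1, 2, 2, 1) · λ_12+ρ ↦ (2, 3, 1, 1) · λ_13+ρ ↦ (2, 1, 1, 1) · λ_14+ρ ↦ (2, 1, 1, 1)

The 14 indices split into 4 linkage classes (same alcove rep ⇔ same W_11-dot-orbit):

[[1, 3, 4, 8, 10], [2, 5, 6, 7, 12], [9, 13, 14], [11]]


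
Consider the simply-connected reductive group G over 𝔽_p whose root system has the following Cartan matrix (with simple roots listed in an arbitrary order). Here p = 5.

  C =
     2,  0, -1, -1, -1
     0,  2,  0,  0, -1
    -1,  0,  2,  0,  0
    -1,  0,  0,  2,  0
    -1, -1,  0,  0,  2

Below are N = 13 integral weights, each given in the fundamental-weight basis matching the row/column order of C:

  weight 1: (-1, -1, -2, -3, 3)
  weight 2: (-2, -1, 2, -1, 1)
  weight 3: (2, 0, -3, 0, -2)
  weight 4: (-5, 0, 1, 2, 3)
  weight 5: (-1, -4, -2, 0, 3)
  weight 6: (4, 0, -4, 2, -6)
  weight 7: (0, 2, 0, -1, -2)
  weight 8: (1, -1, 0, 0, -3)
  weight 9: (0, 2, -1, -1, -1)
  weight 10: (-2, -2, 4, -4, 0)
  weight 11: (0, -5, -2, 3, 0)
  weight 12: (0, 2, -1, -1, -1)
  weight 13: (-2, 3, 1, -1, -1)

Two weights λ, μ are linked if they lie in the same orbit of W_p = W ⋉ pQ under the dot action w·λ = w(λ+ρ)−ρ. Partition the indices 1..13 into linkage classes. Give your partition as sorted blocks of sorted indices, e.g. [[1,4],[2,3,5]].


C ↔ D_5 under row/col permutation; |W(D_5)| = 1920.

Alcove-folded reps (p=5, 13 weights, presented ϖ-order):

  λ_1+ρ ↦ (0, 0, 2, 1, 1) · λ_2+ρ ↦ (0, 0, 2, 1, 1) · λ_3+ρ ↦ (0, 0, 2, 1, 1) · λ_4+ρ ↦ (0, 0, 2, 1, 1) · λ_5+ρ ↦ (1, 3, 0, 0, 0) · λ_6+ρ ↦ (0, 1, 0, 0, 1) · λ_7+ρ ↦ (0, 2, 1, 0, 1) · λ_8+ρ ↦ (0, 2, 1, 1, 0) · λ_9+ρ ↦ (1, 3, 0, 0, 0) · λ_10+ρ ↦ (1, 3, 0, 0, 0) · λ_11+ρ ↦ (0, 0, 2, 1, 1) · λ_12+ρ ↦ (1, 3, 0, 0, 0) · λ_13+ρ ↦ (1, 3, 0, 0, 0)

5 distinct reps among the 13 weights ⇒ 5 W_5-linkage classes:

[[1, 2, 3, 4, 11], [5, 9, 10, 12, 13], [6], [7], [8]]


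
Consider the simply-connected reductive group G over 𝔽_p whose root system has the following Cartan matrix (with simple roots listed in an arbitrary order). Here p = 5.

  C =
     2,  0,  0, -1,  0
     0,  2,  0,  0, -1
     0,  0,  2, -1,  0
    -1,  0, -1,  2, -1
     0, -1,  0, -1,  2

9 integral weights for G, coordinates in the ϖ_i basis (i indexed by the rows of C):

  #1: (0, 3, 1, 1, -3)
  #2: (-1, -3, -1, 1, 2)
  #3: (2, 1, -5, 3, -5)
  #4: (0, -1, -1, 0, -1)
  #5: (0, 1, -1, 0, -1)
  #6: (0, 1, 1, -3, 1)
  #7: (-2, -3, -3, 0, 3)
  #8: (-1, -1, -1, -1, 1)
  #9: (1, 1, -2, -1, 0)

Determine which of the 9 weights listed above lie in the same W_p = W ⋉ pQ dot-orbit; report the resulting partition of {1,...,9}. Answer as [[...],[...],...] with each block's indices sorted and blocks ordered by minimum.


Cartan matrix: type D_5 (|W|=1920); un-permuting the 5 rows.

W_5-reps of the 9 weights in Ā_5 (same 5-coord order as C):

    λ_1 → (1, 0, 0, 1, 0)
    λ_2 → (0, 0, 0, 0, 2)
    λ_3 → (1, 0, 0, 1, 0)
    λ_4 → (1, 0, 0, 1, 0)
    λ_5 → (1, 2, 0, 1, 0)
    λ_6 → (1, 2, 0, 1, 0)
    λ_7 → (1, 2, 0, 1, 0)
    λ_8 → (0, 0, 0, 0, 2)
    λ_9 → (1, 2, 0, 1, 0)

Linkage partition of the 9 weights (3 classes, p=5):

[[1, 3, 4], [2, 8], [5, 6, 7, 9]]


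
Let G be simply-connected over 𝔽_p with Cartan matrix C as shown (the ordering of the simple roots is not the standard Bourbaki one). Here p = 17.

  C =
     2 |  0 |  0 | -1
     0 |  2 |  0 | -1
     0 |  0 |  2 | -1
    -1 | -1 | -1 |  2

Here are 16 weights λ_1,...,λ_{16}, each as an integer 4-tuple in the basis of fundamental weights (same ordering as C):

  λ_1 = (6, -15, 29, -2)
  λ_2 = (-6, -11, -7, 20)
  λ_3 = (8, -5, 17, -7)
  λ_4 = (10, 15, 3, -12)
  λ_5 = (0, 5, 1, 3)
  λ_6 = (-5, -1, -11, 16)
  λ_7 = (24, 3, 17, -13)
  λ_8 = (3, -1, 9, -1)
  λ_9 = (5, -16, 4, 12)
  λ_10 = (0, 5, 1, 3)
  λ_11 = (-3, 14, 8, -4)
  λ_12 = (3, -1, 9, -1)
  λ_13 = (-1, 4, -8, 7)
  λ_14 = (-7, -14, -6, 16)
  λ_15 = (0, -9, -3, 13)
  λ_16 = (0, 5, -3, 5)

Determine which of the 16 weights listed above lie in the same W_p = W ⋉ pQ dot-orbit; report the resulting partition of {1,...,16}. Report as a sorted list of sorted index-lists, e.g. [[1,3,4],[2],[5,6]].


Type D_4, rank 4, |W|=192; reorder rows/cols to standard.

Alcove-folded reps (p=17, 16 weights, presented ϖ-order):

  λ_1+ρ ↦ (1, 8, 2, 2) · λ_2+ρ ↦ (1, 6, 2, 4) · λ_3+ρ ↦ (0, 5, 7, 1) · λ_4+ρ ↦ (0, 5, 7, 1) · λ_5+ρ ↦ (1, 6, 2, 4) · λ_6+ρ ↦ (4, 0, 10, 0) · λ_7+ρ ↦ (0, 5, 7, 1) · λ_8+ρ ↦ (4, 0, 10, 0) · λ_9+ρ ↦ (1, 8, 2, 2) · λ_10+ρ ↦ (1, 6, 2, 4) · λ_11+ρ ↦ (1, 8, 2, 2) · λ_12+ρ ↦ (4, 0, 10, 0) · λ_13+ρ ↦ (0, 5, 7, 1) · λ_14+ρ ↦ (1, 6, 2, 4) · λ_15+ρ ↦ (1, 8, 2, 2) · λ_16+ρ ↦ (1, 6, 2, 4)

These 16 weights hit 4 W_17-dot-orbits; sizes (4, 5, 4, 3):

[[1, 9, 11, 15], [2, 5, 10, 14, 16], [3, 4, 7, 13], [6, 8, 12]]


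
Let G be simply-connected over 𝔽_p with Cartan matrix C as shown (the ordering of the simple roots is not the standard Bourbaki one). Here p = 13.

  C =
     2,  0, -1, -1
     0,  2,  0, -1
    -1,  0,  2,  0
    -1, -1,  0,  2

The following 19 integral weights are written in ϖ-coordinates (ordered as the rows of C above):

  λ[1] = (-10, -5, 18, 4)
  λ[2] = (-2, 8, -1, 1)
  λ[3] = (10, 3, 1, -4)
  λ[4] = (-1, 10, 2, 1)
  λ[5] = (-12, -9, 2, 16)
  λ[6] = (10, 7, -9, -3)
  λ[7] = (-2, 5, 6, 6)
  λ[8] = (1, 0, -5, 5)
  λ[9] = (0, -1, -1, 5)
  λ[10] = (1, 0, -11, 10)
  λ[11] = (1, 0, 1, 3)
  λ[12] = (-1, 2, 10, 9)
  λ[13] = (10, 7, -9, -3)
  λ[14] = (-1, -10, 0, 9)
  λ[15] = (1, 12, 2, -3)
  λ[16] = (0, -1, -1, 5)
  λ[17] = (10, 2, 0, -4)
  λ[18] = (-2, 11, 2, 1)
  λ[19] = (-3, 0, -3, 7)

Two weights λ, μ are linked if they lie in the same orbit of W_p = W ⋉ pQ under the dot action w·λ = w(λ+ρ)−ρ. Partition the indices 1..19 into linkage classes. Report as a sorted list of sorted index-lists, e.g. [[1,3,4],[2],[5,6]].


Root system A_4: the 4×4 matrix C matches after relabeling.

Folding the 19 weights λ_j+ρ into Ā_13 (reps in the given 4-coord order):

  [1] (1, 2, 4, 2) · [2] (0, 9, 1, 1) · [3] (8, 0, 1, 3) · [4] (0, 8, 0, 2) · [5] (1, 2, 4, 2) · [6] (1, 2, 4, 2) · [7] (1, 0, 0, 6) · [8] (2, 1, 2, 4) · [9] (1, 0, 0, 6) · [10] (8, 0, 1, 3) · [11] (2, 1, 2, 4) · [12] (0, 8, 0, 2) · [13] (1, 2, 4, 2) · [14] (0, 9, 1, 1) · [15] (0, 8, 0, 2) · [16] (1, 0, 0, 6) · [17] (8, 0, 1, 3) · [18] (0, 9, 1, 1) · [19] (2, 1, 2, 4)

Partition of {1..19} into 6 W_13-dot-orbits:

[[1, 5, 6, 13], [2, 14, 18], [3, 10, 17], [4, 12, 15], [7, 9, 16], [8, 11, 19]]


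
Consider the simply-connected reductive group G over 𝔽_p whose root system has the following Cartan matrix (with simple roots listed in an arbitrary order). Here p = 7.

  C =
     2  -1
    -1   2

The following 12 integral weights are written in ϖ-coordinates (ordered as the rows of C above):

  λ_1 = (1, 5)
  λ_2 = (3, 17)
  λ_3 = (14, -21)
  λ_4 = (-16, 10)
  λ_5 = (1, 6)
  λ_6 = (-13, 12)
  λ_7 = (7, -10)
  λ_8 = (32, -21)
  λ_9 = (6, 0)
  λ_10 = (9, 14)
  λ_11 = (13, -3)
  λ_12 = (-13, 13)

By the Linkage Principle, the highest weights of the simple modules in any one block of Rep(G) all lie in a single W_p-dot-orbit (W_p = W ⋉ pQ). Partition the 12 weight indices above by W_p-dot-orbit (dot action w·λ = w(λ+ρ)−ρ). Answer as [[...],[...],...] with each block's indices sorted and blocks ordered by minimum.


A_2 Cartan matrix, 2 simple roots permuted; ρ=(1,1).

Folding the 12 weights λ_j+ρ into Ā_7 (reps in the given 2-coord order):

  λ_1+ρ ↦ (1, 5)
  λ_2+ρ ↦ (1, 3)
  λ_3+ρ ↦ (1, 5)
  λ_4+ρ ↦ (1, 3)
  λ_5+ρ ↦ (0, 5)
  λ_6+ρ ↦ (1, 5)
  λ_7+ρ ↦ (1, 5)
  λ_8+ρ ↦ (1, 5)
  λ_9+ρ ↦ (6, 0)
  λ_10+ρ ↦ (1, 3)
  λ_11+ρ ↦ (0, 5)
  λ_12+ρ ↦ (0, 5)

These 12 weights hit 4 W_7-dot-orbits; sizes (5, 3, 3, 1):

[[1, 3, 6, 7, 8], [2, 4, 10], [5, 11, 12], [9]]


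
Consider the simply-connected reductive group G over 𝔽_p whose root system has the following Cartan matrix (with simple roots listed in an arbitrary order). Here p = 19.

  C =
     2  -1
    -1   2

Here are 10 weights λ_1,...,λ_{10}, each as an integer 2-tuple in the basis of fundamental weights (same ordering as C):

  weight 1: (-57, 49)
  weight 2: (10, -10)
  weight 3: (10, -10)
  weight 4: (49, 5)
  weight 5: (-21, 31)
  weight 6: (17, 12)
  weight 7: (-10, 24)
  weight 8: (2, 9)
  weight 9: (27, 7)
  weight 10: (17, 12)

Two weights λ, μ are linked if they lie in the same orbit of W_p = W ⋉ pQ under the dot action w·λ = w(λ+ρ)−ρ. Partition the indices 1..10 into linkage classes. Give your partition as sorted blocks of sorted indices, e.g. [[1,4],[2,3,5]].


C ↔ A_2 under row/col permutation; |W(A_2)| = 6.

W_19-reps of the 10 weights in Ā_19 (same 2-coord order as C):

  1: (6, 1)
  2: (2, 9)
  3: (2, 9)
  4: (6, 1)
  5: (6, 1)
  6: (6, 1)
  7: (3, 10)
  8: (3, 10)
  9: (2, 9)
  10: (6, 1)

Linkage partition of the 10 weights (3 classes, p=19):

[[1, 4, 5, 6, 10], [2, 3, 9], [7, 8]]


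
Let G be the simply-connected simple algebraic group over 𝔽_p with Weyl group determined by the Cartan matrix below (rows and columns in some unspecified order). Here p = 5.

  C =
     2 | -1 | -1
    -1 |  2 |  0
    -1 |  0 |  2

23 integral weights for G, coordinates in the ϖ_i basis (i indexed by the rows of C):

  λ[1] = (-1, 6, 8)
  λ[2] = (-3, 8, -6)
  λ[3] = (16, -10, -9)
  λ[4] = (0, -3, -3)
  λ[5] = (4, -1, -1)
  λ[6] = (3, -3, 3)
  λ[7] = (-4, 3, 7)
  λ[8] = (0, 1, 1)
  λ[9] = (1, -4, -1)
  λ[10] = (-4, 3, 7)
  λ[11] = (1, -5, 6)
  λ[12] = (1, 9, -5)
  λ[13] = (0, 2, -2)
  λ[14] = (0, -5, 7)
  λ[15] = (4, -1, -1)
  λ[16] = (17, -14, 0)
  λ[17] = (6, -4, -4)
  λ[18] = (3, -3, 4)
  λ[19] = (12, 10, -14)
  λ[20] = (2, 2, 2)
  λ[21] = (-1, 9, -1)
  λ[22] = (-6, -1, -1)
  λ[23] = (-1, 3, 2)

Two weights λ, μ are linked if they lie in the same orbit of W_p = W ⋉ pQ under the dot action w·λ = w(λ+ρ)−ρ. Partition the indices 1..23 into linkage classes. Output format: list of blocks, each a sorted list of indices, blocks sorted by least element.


Cartan matrix: type A_3 (|W|=24); un-permuting the 3 rows.

W_5-reps of the 23 weights in Ā_5 (same 3-coord order as C):

  1: (0, 1, 3) · 2: (1, 2, 2) · 3: (0, 2, 1) · 4: (1, 1, 1) · 5: (5, 0, 0) · 6: (1, 1, 1) · 7: (0, 3, 1) · 8: (1, 2, 2) · 9: (0, 2, 1) · 10: (0, 3, 1) · 11: (0, 2, 1) · 12: (1, 2, 2) · 13: (0, 3, 1) · 14: (0, 3, 1) · 15: (5, 0, 0) · 16: (0, 3, 1) · 17: (1, 1, 1) · 18: (0, 2, 1) · 19: (0, 1, 3) · 20: (1, 1, 1) · 21: (5, 0, 0) · 22: (5, 0, 0) · 23: (0, 2, 1)

The 23 indices split into 6 linkage classes (same alcove rep ⇔ same W_5-dot-orbit):

[[1, 19], [2, 8, 12], [3, 9, 11, 18, 23], [4, 6, 17, 20], [5, 15, 21, 22], [7, 10, 13, 14, 16]]


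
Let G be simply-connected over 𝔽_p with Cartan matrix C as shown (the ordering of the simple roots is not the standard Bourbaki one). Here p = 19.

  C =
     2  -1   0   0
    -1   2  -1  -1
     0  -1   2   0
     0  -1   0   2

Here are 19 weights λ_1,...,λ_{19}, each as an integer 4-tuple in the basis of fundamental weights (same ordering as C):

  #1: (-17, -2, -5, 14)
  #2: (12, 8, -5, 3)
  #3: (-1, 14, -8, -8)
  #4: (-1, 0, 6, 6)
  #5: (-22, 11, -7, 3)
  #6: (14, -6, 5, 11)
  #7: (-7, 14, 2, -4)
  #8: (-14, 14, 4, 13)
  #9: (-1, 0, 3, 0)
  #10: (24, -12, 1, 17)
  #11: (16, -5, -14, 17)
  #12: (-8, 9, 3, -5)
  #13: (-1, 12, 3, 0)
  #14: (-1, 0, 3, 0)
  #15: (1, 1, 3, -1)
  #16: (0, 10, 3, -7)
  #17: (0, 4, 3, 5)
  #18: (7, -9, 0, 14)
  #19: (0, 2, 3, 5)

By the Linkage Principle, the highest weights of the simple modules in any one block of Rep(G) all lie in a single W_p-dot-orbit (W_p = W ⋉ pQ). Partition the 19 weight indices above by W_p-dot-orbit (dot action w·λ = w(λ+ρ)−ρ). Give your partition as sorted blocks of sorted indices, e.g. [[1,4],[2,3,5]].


Dynkin diagram of C (from the 6 off-diagonal −1 entries): D_4.

λ_j+ρ reflected into Ā_19 (⟨·,θ^∨⟩≤19); 4-tuples as given:

  [1] (2, 2, 10, 1)
  [2] (6, 1, 3, 3)
  [3] (0, 1, 7, 7)
  [4] (0, 1, 7, 7)
  [5] (1, 3, 4, 6)
  [6] (6, 1, 3, 3)
  [7] (6, 1, 3, 3)
  [8] (2, 2, 10, 1)
  [9] (0, 1, 4, 1)
  [10] (1, 3, 4, 6)
  [11] (0, 1, 4, 1)
  [12] (6, 1, 3, 3)
  [13] (0, 1, 4, 1)
  [14] (0, 1, 4, 1)
  [15] (2, 2, 4, 0)
  [16] (1, 3, 4, 6)
  [17] (1, 3, 4, 6)
  [18] (0, 1, 7, 7)
  [19] (1, 3, 4, 6)

Linkage partition of the 19 weights (6 classes, p=19):

[[1, 8], [2, 6, 7, 12], [3, 4, 18], [5, 10, 16, 17, 19], [9, 11, 13, 14], [15]]


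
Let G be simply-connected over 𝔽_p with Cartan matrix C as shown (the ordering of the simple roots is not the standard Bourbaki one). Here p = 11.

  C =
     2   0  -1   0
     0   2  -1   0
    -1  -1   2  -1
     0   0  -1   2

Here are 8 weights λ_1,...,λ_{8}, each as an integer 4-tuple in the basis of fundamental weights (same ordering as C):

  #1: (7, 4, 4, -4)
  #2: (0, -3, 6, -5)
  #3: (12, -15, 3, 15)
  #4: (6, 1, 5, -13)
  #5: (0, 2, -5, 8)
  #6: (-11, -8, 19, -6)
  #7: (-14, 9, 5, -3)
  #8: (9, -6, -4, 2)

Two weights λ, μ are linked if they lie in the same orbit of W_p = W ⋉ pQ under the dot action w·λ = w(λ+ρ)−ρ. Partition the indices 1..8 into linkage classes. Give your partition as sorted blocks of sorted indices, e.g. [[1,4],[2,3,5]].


Dynkin diagram of C (from the 6 off-diagonal −1 entries): D_4.

Folding the 8 weights λ_j+ρ into Ā_11 (reps in the given 4-coord order):

  [1] (1, 2, 1, 4)
  [2] (1, 2, 1, 4)
  [3] (2, 3, 0, 5)
  [4] (1, 2, 1, 4)
  [5] (3, 1, 0, 5)
  [6] (1, 2, 1, 4)
  [7] (1, 2, 1, 4)
  [8] (2, 3, 0, 5)

The 8 indices split into 3 linkage classes (same alcove rep ⇔ same W_11-dot-orbit):

[[1, 2, 4, 6, 7], [3, 8], [5]]
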